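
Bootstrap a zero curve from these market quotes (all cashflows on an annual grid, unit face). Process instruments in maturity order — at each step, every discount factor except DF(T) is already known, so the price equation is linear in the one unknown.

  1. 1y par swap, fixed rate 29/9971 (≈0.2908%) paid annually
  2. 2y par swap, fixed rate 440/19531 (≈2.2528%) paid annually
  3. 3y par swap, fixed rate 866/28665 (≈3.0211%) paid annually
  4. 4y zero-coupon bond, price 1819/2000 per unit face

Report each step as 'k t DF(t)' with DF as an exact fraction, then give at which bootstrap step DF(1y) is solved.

1 1 9971/10000
2 2 239/250
3 3 4567/5000
4 4 1819/2000
DF(1y) is solved at step 1

step 1 [1y] swap r/1=29/9971: DF=(1 − 29/9971·(0))/(1+29/9971) = 9971/10000 ≈ 0.997100
step 2 [2y] swap r/1=440/19531: DF=(1 − 440/19531·(0.997100))/(1+440/19531) = 239/250 ≈ 0.956000
step 3 [3y] swap r/1=866/28665: DF=(1 − 866/28665·(0.997100+0.956000))/(1+866/28665) = 4567/5000 ≈ 0.913400
step 4 [4y] zero: DF = P = 1819/2000 ≈ 0.909500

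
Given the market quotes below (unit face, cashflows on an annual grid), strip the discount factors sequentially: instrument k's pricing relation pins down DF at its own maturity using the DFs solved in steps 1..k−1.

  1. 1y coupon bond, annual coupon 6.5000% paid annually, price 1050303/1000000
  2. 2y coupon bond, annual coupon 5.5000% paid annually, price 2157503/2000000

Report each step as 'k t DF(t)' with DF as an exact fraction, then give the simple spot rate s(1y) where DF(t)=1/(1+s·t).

1 1 4931/5000
2 2 9711/10000
s(1y) = (1/(4931/5000) − 1)/(1) = 69/4931 ≈ 1.3993%

step 1 [1y] bond c/1=13/200: DF=(1050303/1000000 − 13/200·(0))/(1+13/200) = 4931/5000 ≈ 0.986200
step 2 [2y] bond c/1=11/200: DF=(2157503/2000000 − 11/200·(0.986200))/(1+11/200) = 9711/10000 ≈ 0.971100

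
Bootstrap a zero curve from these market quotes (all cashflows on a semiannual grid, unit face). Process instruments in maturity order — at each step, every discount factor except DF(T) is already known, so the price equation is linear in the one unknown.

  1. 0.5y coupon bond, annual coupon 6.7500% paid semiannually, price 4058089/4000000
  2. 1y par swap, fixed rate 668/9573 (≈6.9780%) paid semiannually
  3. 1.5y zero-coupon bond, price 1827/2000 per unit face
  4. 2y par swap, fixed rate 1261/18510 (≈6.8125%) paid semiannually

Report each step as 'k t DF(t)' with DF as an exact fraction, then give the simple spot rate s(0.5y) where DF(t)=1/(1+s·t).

1 1/2 4907/5000
2 1 2333/2500
3 3/2 1827/2000
4 2 8739/10000
s(0.5y) = (1/(4907/5000) − 1)/(1/2) = 186/4907 ≈ 3.7905%

step 1 [0.5y] bond c/2=27/800: DF=(4058089/4000000 − 27/800·(0))/(1+27/800) = 4907/5000 ≈ 0.981400
step 2 [1y] swap r/2=334/9573: DF=(1 − 334/9573·(0.981400))/(1+334/9573) = 2333/2500 ≈ 0.933200
step 3 [1.5y] zero: DF = P = 1827/2000 ≈ 0.913500
step 4 [2y] swap r/2=1261/37020: DF=(1 − 1261/37020·(0.981400+0.933200+0.913500))/(1+1261/37020) = 8739/10000 ≈ 0.873900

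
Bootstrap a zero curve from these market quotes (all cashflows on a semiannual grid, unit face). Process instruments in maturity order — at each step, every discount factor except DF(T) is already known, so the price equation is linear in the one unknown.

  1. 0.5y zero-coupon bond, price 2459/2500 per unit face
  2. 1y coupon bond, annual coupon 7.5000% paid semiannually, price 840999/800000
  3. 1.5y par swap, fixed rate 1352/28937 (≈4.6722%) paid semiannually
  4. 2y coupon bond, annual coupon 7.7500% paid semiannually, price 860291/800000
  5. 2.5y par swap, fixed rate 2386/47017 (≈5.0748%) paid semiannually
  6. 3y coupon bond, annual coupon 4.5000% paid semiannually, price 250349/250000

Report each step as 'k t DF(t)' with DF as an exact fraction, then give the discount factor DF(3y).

1 1/2 2459/2500
2 1 9777/10000
3 3/2 2331/2500
4 2 9273/10000
5 5/2 8807/10000
6 3 8759/10000
DF(3y) = 8759/10000 ≈ 0.875900

step 1 [0.5y] zero: DF = P = 2459/2500 ≈ 0.983600
step 2 [1y] bond c/2=3/80: DF=(840999/800000 − 3/80·(0.983600))/(1+3/80) = 9777/10000 ≈ 0.977700
step 3 [1.5y] swap r/2=676/28937: DF=(1 − 676/28937·(0.983600+0.977700))/(1+676/28937) = 2331/2500 ≈ 0.932400
step 4 [2y] bond c/2=31/800: DF=(860291/800000 − 31/800·(0.983600+0.977700+0.932400))/(1+31/800) = 9273/10000 ≈ 0.927300
step 5 [2.5y] swap r/2=1193/47017: DF=(1 − 1193/47017·(0.983600+0.977700+0.932400+0.927300))/(1+1193/47017) = 8807/10000 ≈ 0.880700
step 6 [3y] bond c/2=9/400: DF=(250349/250000 − 9/400·(0.983600+0.977700+0.932400+0.927300+0.880700))/(1+9/400) = 8759/10000 ≈ 0.875900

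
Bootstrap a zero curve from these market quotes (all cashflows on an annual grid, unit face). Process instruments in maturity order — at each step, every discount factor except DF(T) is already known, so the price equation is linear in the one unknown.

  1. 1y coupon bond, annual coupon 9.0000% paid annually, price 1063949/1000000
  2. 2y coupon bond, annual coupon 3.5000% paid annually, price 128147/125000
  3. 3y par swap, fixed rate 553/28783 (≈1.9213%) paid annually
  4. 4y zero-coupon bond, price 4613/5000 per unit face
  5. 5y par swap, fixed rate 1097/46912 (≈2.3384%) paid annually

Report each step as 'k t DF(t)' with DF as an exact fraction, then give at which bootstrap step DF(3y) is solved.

1 1 9761/10000
2 2 383/400
3 3 9447/10000
4 4 4613/5000
5 5 8903/10000
DF(3y) is solved at step 3

step 1 [1y] bond c/1=9/100: DF=(1063949/1000000 − 9/100·(0))/(1+9/100) = 9761/10000 ≈ 0.976100
step 2 [2y] bond c/1=7/200: DF=(128147/125000 − 7/200·(0.976100))/(1+7/200) = 383/400 ≈ 0.957500
step 3 [3y] swap r/1=553/28783: DF=(1 − 553/28783·(0.976100+0.957500))/(1+553/28783) = 9447/10000 ≈ 0.944700
step 4 [4y] zero: DF = P = 4613/5000 ≈ 0.922600
step 5 [5y] swap r/1=1097/46912: DF=(1 − 1097/46912·(0.976100+0.957500+0.944700+0.922600))/(1+1097/46912) = 8903/10000 ≈ 0.890300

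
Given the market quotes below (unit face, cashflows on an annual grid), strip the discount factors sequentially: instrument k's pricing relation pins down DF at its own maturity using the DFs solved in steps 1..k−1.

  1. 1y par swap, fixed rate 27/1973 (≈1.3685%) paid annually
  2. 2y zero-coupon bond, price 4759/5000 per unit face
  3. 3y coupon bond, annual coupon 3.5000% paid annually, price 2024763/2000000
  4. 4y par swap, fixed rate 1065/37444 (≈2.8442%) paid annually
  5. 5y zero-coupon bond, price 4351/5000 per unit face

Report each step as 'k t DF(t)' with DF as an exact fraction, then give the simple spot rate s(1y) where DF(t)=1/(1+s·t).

1 1 1973/2000
2 2 4759/5000
3 3 4563/5000
4 4 1787/2000
5 5 4351/5000
s(1y) = (1/(1973/2000) − 1)/(1) = 27/1973 ≈ 1.3685%

step 1 [1y] swap r/1=27/1973: DF=(1 − 27/1973·(0))/(1+27/1973) = 1973/2000 ≈ 0.986500
step 2 [2y] zero: DF = P = 4759/5000 ≈ 0.951800
step 3 [3y] bond c/1=7/200: DF=(2024763/2000000 − 7/200·(0.986500+0.951800))/(1+7/200) = 4563/5000 ≈ 0.912600
step 4 [4y] swap r/1=1065/37444: DF=(1 − 1065/37444·(0.986500+0.951800+0.912600))/(1+1065/37444) = 1787/2000 ≈ 0.893500
step 5 [5y] zero: DF = P = 4351/5000 ≈ 0.870200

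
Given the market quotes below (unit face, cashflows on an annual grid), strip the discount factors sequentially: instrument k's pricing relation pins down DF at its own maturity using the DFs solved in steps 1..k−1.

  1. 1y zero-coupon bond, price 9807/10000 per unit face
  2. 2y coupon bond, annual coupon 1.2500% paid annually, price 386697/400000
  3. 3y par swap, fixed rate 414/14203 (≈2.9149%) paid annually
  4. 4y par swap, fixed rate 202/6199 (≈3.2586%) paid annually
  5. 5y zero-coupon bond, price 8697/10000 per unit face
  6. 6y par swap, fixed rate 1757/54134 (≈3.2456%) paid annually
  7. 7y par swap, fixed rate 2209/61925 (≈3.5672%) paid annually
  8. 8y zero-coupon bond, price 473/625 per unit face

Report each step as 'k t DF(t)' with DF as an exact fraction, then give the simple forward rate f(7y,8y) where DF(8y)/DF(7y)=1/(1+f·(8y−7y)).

1 1 9807/10000
2 2 9427/10000
3 3 2293/2500
4 4 2197/2500
5 5 8697/10000
6 6 8243/10000
7 7 7791/10000
8 8 473/625
f(7y,8y) = ((7791/10000)/(473/625) − 1)/(1) = 223/7568 ≈ 2.9466%

step 1 [1y] zero: DF = P = 9807/10000 ≈ 0.980700
step 2 [2y] bond c/1=1/80: DF=(386697/400000 − 1/80·(0.980700))/(1+1/80) = 9427/10000 ≈ 0.942700
step 3 [3y] swap r/1=414/14203: DF=(1 − 414/14203·(0.980700+0.942700))/(1+414/14203) = 2293/2500 ≈ 0.917200
step 4 [4y] swap r/1=202/6199: DF=(1 − 202/6199·(0.980700+0.942700+0.917200))/(1+202/6199) = 2197/2500 ≈ 0.878800
step 5 [5y] zero: DF = P = 8697/10000 ≈ 0.869700
step 6 [6y] swap r/1=1757/54134: DF=(1 − 1757/54134·(0.980700+0.942700+0.917200+0.878800+0.869700))/(1+1757/54134) = 8243/10000 ≈ 0.824300
step 7 [7y] swap r/1=2209/61925: DF=(1 − 2209/61925·(0.980700+0.942700+0.917200+0.878800+0.869700+0.824300))/(1+2209/61925) = 7791/10000 ≈ 0.779100
step 8 [8y] zero: DF = P = 473/625 ≈ 0.756800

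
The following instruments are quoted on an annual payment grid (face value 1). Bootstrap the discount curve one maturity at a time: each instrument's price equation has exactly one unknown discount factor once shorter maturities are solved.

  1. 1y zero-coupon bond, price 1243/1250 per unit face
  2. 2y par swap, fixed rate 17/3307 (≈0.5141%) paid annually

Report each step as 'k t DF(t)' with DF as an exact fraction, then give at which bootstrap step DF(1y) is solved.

1 1 1243/1250
2 2 4949/5000
DF(1y) is solved at step 1

step 1 [1y] zero: DF = P = 1243/1250 ≈ 0.994400
step 2 [2y] swap r/1=17/3307: DF=(1 − 17/3307·(0.994400))/(1+17/3307) = 4949/5000 ≈ 0.989800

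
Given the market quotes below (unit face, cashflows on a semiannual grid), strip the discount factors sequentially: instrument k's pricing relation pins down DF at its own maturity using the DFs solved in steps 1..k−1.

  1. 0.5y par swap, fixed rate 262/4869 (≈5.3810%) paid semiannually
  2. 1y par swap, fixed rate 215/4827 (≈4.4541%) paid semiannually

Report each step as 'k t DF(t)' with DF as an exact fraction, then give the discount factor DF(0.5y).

1 1/2 4869/5000
2 1 957/1000
DF(0.5y) = 4869/5000 ≈ 0.973800

step 1 [0.5y] swap r/2=131/4869: DF=(1 − 131/4869·(0))/(1+131/4869) = 4869/5000 ≈ 0.973800
step 2 [1y] swap r/2=215/9654: DF=(1 − 215/9654·(0.973800))/(1+215/9654) = 957/1000 ≈ 0.957000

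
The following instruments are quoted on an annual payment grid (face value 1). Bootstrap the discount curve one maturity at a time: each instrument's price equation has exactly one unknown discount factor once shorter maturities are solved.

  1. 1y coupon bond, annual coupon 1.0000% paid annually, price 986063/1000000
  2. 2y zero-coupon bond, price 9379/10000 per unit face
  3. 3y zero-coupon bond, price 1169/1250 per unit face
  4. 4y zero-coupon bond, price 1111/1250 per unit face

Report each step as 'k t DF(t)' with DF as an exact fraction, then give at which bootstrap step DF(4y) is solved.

1 1 9763/10000
2 2 9379/10000
3 3 1169/1250
4 4 1111/1250
DF(4y) is solved at step 4

step 1 [1y] bond c/1=1/100: DF=(986063/1000000 − 1/100·(0))/(1+1/100) = 9763/10000 ≈ 0.976300
step 2 [2y] zero: DF = P = 9379/10000 ≈ 0.937900
step 3 [3y] zero: DF = P = 1169/1250 ≈ 0.935200
step 4 [4y] zero: DF = P = 1111/1250 ≈ 0.888800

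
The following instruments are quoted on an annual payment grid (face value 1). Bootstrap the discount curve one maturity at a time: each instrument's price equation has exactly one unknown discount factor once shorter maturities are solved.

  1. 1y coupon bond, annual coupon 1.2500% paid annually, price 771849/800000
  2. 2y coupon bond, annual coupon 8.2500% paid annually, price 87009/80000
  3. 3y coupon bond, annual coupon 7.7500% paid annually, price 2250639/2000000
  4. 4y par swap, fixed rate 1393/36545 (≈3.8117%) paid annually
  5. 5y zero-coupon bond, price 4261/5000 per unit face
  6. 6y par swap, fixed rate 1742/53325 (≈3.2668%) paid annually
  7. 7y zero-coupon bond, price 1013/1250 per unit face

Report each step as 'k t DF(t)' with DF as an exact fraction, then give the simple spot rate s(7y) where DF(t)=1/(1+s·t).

1 1 9529/10000
2 2 9321/10000
3 3 568/625
4 4 8607/10000
5 5 4261/5000
6 6 4129/5000
7 7 1013/1250
s(7y) = (1/(1013/1250) − 1)/(7) = 237/7091 ≈ 3.3423%

step 1 [1y] bond c/1=1/80: DF=(771849/800000 − 1/80·(0))/(1+1/80) = 9529/10000 ≈ 0.952900
step 2 [2y] bond c/1=33/400: DF=(87009/80000 − 33/400·(0.952900))/(1+33/400) = 9321/10000 ≈ 0.932100
step 3 [3y] bond c/1=31/400: DF=(2250639/2000000 − 31/400·(0.952900+0.932100))/(1+31/400) = 568/625 ≈ 0.908800
step 4 [4y] swap r/1=1393/36545: DF=(1 − 1393/36545·(0.952900+0.932100+0.908800))/(1+1393/36545) = 8607/10000 ≈ 0.860700
step 5 [5y] zero: DF = P = 4261/5000 ≈ 0.852200
step 6 [6y] swap r/1=1742/53325: DF=(1 − 1742/53325·(0.952900+0.932100+0.908800+0.860700+0.852200))/(1+1742/53325) = 4129/5000 ≈ 0.825800
step 7 [7y] zero: DF = P = 1013/1250 ≈ 0.810400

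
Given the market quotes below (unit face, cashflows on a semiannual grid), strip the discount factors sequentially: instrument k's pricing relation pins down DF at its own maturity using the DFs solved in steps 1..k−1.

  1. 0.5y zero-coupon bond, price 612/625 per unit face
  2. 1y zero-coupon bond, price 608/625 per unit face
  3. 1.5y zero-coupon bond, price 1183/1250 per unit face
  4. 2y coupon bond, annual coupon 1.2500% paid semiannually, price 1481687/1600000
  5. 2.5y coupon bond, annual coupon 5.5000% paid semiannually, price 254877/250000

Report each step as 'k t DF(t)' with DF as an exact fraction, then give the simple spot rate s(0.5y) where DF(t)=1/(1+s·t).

step 1 [0.5y] zero: DF = P = 612/625 ≈ 0.979200
step 2 [1y] zero: DF = P = 608/625 ≈ 0.972800
step 3 [1.5y] zero: DF = P = 1183/1250 ≈ 0.946400
step 4 [2y] bond c/2=1/160: DF=(1481687/1600000 − 1/160·(0.979200+0.972800+0.946400))/(1+1/160) = 9023/10000 ≈ 0.902300
step 5 [2.5y] bond c/2=11/400: DF=(254877/250000 − 11/400·(0.979200+0.972800+0.946400+0.902300))/(1+11/400) = 1781/2000 ≈ 0.890500

1 1/2 612/625
2 1 608/625
3 3/2 1183/1250
4 2 9023/10000
5 5/2 1781/2000
s(0.5y) = (1/(612/625) − 1)/(1/2) = 13/306 ≈ 4.2484%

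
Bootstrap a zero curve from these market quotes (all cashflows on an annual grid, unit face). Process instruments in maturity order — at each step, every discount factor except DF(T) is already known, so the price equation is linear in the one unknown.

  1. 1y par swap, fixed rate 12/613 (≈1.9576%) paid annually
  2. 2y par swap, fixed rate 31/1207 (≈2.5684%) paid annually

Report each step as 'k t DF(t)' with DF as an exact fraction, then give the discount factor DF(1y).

step 1 [1y] swap r/1=12/613: DF=(1 − 12/613·(0))/(1+12/613) = 613/625 ≈ 0.980800
step 2 [2y] swap r/1=31/1207: DF=(1 − 31/1207·(0.980800))/(1+31/1207) = 594/625 ≈ 0.950400

1 1 613/625
2 2 594/625
DF(1y) = 613/625 ≈ 0.980800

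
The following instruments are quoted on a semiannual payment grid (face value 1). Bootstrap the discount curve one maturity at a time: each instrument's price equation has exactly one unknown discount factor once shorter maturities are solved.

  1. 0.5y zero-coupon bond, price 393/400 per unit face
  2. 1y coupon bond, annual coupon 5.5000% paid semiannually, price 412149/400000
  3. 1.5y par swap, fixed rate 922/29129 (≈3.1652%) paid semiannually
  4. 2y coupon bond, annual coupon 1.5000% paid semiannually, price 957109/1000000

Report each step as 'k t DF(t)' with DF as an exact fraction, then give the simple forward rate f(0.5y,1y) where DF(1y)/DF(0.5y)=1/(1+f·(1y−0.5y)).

1 1/2 393/400
2 1 1953/2000
3 3/2 9539/10000
4 2 9283/10000
f(0.5y,1y) = ((393/400)/(1953/2000) − 1)/(1/2) = 8/651 ≈ 1.2289%

step 1 [0.5y] zero: DF = P = 393/400 ≈ 0.982500
step 2 [1y] bond c/2=11/400: DF=(412149/400000 − 11/400·(0.982500))/(1+11/400) = 1953/2000 ≈ 0.976500
step 3 [1.5y] swap r/2=461/29129: DF=(1 − 461/29129·(0.982500+0.976500))/(1+461/29129) = 9539/10000 ≈ 0.953900
step 4 [2y] bond c/2=3/400: DF=(957109/1000000 − 3/400·(0.982500+0.976500+0.953900))/(1+3/400) = 9283/10000 ≈ 0.928300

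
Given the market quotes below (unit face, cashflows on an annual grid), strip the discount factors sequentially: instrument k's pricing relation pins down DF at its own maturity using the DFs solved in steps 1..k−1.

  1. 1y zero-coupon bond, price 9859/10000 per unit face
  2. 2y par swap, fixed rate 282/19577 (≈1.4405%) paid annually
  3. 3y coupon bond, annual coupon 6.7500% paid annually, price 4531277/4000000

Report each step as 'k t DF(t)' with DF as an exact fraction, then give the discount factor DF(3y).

1 1 9859/10000
2 2 4859/5000
3 3 4687/5000
DF(3y) = 4687/5000 ≈ 0.937400

step 1 [1y] zero: DF = P = 9859/10000 ≈ 0.985900
step 2 [2y] swap r/1=282/19577: DF=(1 − 282/19577·(0.985900))/(1+282/19577) = 4859/5000 ≈ 0.971800
step 3 [3y] bond c/1=27/400: DF=(4531277/4000000 − 27/400·(0.985900+0.971800))/(1+27/400) = 4687/5000 ≈ 0.937400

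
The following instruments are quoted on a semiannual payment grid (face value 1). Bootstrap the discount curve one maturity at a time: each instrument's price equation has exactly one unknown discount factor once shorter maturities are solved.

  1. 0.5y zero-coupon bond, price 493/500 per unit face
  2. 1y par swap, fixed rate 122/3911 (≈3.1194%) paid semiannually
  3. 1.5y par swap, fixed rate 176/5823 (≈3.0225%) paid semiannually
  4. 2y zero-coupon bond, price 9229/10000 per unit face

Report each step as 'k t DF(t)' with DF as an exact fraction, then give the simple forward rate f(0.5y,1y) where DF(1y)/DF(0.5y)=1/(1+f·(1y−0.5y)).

step 1 [0.5y] zero: DF = P = 493/500 ≈ 0.986000
step 2 [1y] swap r/2=61/3911: DF=(1 − 61/3911·(0.986000))/(1+61/3911) = 1939/2000 ≈ 0.969500
step 3 [1.5y] swap r/2=88/5823: DF=(1 − 88/5823·(0.986000+0.969500))/(1+88/5823) = 239/250 ≈ 0.956000
step 4 [2y] zero: DF = P = 9229/10000 ≈ 0.922900

1 1/2 493/500
2 1 1939/2000
3 3/2 239/250
4 2 9229/10000
f(0.5y,1y) = ((493/500)/(1939/2000) − 1)/(1/2) = 66/1939 ≈ 3.4038%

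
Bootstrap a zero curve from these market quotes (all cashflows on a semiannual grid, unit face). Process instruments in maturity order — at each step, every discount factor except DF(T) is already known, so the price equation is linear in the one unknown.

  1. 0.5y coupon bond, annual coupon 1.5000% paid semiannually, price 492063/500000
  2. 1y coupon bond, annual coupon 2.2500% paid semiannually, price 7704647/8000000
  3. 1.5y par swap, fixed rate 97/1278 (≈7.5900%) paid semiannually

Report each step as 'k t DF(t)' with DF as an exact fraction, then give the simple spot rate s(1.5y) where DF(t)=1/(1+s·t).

step 1 [0.5y] bond c/2=3/400: DF=(492063/500000 − 3/400·(0))/(1+3/400) = 1221/1250 ≈ 0.976800
step 2 [1y] bond c/2=9/800: DF=(7704647/8000000 − 9/800·(0.976800))/(1+9/800) = 1883/2000 ≈ 0.941500
step 3 [1.5y] swap r/2=97/2556: DF=(1 − 97/2556·(0.976800+0.941500))/(1+97/2556) = 8933/10000 ≈ 0.893300

1 1/2 1221/1250
2 1 1883/2000
3 3/2 8933/10000
s(1.5y) = (1/(8933/10000) − 1)/(3/2) = 2134/26799 ≈ 7.9630%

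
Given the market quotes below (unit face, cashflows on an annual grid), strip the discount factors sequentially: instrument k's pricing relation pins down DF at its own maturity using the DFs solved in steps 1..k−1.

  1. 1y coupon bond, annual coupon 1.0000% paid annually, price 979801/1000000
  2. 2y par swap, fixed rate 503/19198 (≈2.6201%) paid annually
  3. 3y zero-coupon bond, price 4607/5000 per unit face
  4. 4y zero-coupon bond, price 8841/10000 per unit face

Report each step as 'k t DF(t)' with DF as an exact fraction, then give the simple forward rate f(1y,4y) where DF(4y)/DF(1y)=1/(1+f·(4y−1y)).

step 1 [1y] bond c/1=1/100: DF=(979801/1000000 − 1/100·(0))/(1+1/100) = 9701/10000 ≈ 0.970100
step 2 [2y] swap r/1=503/19198: DF=(1 − 503/19198·(0.970100))/(1+503/19198) = 9497/10000 ≈ 0.949700
step 3 [3y] zero: DF = P = 4607/5000 ≈ 0.921400
step 4 [4y] zero: DF = P = 8841/10000 ≈ 0.884100

1 1 9701/10000
2 2 9497/10000
3 3 4607/5000
4 4 8841/10000
f(1y,4y) = ((9701/10000)/(8841/10000) − 1)/(3) = 860/26523 ≈ 3.2425%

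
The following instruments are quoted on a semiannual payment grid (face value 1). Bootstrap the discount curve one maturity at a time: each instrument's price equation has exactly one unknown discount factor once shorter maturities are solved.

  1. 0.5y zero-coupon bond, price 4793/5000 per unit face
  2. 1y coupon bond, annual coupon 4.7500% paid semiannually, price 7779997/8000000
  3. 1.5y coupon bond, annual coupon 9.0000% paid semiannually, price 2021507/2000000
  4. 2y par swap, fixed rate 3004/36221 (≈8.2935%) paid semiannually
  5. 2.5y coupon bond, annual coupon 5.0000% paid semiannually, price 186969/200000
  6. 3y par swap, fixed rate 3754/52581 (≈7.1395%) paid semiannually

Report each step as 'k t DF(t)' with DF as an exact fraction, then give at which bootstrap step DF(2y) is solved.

step 1 [0.5y] zero: DF = P = 4793/5000 ≈ 0.958600
step 2 [1y] bond c/2=19/800: DF=(7779997/8000000 − 19/800·(0.958600))/(1+19/800) = 9277/10000 ≈ 0.927700
step 3 [1.5y] bond c/2=9/200: DF=(2021507/2000000 − 9/200·(0.958600+0.927700))/(1+9/200) = 443/500 ≈ 0.886000
step 4 [2y] swap r/2=1502/36221: DF=(1 − 1502/36221·(0.958600+0.927700+0.886000))/(1+1502/36221) = 4249/5000 ≈ 0.849800
step 5 [2.5y] bond c/2=1/40: DF=(186969/200000 − 1/40·(0.958600+0.927700+0.886000+0.849800))/(1+1/40) = 8237/10000 ≈ 0.823700
step 6 [3y] swap r/2=1877/52581: DF=(1 − 1877/52581·(0.958600+0.927700+0.886000+0.849800+0.823700))/(1+1877/52581) = 8123/10000 ≈ 0.812300

1 1/2 4793/5000
2 1 9277/10000
3 3/2 443/500
4 2 4249/5000
5 5/2 8237/10000
6 3 8123/10000
DF(2y) is solved at step 4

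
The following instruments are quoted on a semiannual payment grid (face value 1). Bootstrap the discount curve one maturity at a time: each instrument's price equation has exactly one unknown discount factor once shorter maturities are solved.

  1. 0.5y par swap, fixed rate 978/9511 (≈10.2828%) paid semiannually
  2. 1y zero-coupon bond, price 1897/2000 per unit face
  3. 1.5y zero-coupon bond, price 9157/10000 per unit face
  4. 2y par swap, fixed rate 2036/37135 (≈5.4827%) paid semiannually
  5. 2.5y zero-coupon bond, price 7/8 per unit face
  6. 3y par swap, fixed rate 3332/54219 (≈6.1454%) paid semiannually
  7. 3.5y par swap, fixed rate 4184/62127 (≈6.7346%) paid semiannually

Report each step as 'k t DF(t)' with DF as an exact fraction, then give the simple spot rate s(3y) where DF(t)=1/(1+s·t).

step 1 [0.5y] swap r/2=489/9511: DF=(1 − 489/9511·(0))/(1+489/9511) = 9511/10000 ≈ 0.951100
step 2 [1y] zero: DF = P = 1897/2000 ≈ 0.948500
step 3 [1.5y] zero: DF = P = 9157/10000 ≈ 0.915700
step 4 [2y] swap r/2=1018/37135: DF=(1 − 1018/37135·(0.951100+0.948500+0.915700))/(1+1018/37135) = 4491/5000 ≈ 0.898200
step 5 [2.5y] zero: DF = P = 7/8 ≈ 0.875000
step 6 [3y] swap r/2=1666/54219: DF=(1 − 1666/54219·(0.951100+0.948500+0.915700+0.898200+0.875000))/(1+1666/54219) = 4167/5000 ≈ 0.833400
step 7 [3.5y] swap r/2=2092/62127: DF=(1 − 2092/62127·(0.951100+0.948500+0.915700+0.898200+0.875000+0.833400))/(1+2092/62127) = 1977/2500 ≈ 0.790800

1 1/2 9511/10000
2 1 1897/2000
3 3/2 9157/10000
4 2 4491/5000
5 5/2 7/8
6 3 4167/5000
7 7/2 1977/2500
s(3y) = (1/(4167/5000) − 1)/(3) = 833/12501 ≈ 6.6635%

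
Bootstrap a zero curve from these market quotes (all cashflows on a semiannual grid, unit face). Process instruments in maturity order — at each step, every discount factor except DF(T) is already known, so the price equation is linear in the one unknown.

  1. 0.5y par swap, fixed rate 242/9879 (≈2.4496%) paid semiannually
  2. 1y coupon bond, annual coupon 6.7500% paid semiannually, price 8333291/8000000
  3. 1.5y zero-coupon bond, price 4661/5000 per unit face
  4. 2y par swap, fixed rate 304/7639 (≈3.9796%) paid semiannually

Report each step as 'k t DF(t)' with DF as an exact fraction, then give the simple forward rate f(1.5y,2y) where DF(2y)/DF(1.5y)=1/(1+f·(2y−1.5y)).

1 1/2 9879/10000
2 1 4877/5000
3 3/2 4661/5000
4 2 231/250
f(1.5y,2y) = ((4661/5000)/(231/250) − 1)/(1/2) = 41/2310 ≈ 1.7749%

step 1 [0.5y] swap r/2=121/9879: DF=(1 − 121/9879·(0))/(1+121/9879) = 9879/10000 ≈ 0.987900
step 2 [1y] bond c/2=27/800: DF=(8333291/8000000 − 27/800·(0.987900))/(1+27/800) = 4877/5000 ≈ 0.975400
step 3 [1.5y] zero: DF = P = 4661/5000 ≈ 0.932200
step 4 [2y] swap r/2=152/7639: DF=(1 − 152/7639·(0.987900+0.975400+0.932200))/(1+152/7639) = 231/250 ≈ 0.924000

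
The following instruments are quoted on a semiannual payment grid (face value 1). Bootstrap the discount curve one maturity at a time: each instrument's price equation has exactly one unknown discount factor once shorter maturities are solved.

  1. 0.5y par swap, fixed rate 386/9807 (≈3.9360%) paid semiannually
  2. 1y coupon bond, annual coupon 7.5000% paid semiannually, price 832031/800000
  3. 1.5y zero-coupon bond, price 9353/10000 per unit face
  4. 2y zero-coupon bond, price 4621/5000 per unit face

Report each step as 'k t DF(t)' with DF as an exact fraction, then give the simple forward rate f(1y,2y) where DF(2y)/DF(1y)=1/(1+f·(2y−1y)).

1 1/2 9807/10000
2 1 967/1000
3 3/2 9353/10000
4 2 4621/5000
f(1y,2y) = ((967/1000)/(4621/5000) − 1)/(1) = 214/4621 ≈ 4.6310%

step 1 [0.5y] swap r/2=193/9807: DF=(1 − 193/9807·(0))/(1+193/9807) = 9807/10000 ≈ 0.980700
step 2 [1y] bond c/2=3/80: DF=(832031/800000 − 3/80·(0.980700))/(1+3/80) = 967/1000 ≈ 0.967000
step 3 [1.5y] zero: DF = P = 9353/10000 ≈ 0.935300
step 4 [2y] zero: DF = P = 4621/5000 ≈ 0.924200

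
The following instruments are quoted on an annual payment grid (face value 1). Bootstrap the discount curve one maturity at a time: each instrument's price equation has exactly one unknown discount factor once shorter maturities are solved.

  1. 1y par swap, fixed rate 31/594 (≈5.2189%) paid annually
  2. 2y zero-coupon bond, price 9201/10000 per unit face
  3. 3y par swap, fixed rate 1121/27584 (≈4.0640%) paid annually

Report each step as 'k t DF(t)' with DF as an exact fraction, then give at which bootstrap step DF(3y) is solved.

step 1 [1y] swap r/1=31/594: DF=(1 − 31/594·(0))/(1+31/594) = 594/625 ≈ 0.950400
step 2 [2y] zero: DF = P = 9201/10000 ≈ 0.920100
step 3 [3y] swap r/1=1121/27584: DF=(1 − 1121/27584·(0.950400+0.920100))/(1+1121/27584) = 8879/10000 ≈ 0.887900

1 1 594/625
2 2 9201/10000
3 3 8879/10000
DF(3y) is solved at step 3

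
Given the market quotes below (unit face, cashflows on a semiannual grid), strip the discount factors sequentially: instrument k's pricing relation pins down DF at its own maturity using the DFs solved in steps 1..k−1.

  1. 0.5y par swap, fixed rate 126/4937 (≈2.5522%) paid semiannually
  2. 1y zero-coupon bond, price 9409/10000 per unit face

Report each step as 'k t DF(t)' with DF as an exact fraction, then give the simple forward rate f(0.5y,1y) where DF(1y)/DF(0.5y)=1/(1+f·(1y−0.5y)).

step 1 [0.5y] swap r/2=63/4937: DF=(1 − 63/4937·(0))/(1+63/4937) = 4937/5000 ≈ 0.987400
step 2 [1y] zero: DF = P = 9409/10000 ≈ 0.940900

1 1/2 4937/5000
2 1 9409/10000
f(0.5y,1y) = ((4937/5000)/(9409/10000) − 1)/(1/2) = 930/9409 ≈ 9.8842%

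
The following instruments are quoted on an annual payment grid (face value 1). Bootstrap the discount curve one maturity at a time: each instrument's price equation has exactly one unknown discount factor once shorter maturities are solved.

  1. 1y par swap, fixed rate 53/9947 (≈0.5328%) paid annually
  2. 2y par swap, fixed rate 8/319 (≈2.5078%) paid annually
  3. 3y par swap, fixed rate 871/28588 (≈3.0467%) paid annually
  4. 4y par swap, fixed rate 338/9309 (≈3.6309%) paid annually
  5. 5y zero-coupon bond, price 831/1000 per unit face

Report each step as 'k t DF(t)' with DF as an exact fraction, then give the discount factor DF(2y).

step 1 [1y] swap r/1=53/9947: DF=(1 − 53/9947·(0))/(1+53/9947) = 9947/10000 ≈ 0.994700
step 2 [2y] swap r/1=8/319: DF=(1 − 8/319·(0.994700))/(1+8/319) = 1189/1250 ≈ 0.951200
step 3 [3y] swap r/1=871/28588: DF=(1 − 871/28588·(0.994700+0.951200))/(1+871/28588) = 9129/10000 ≈ 0.912900
step 4 [4y] swap r/1=338/9309: DF=(1 − 338/9309·(0.994700+0.951200+0.912900))/(1+338/9309) = 1081/1250 ≈ 0.864800
step 5 [5y] zero: DF = P = 831/1000 ≈ 0.831000

1 1 9947/10000
2 2 1189/1250
3 3 9129/10000
4 4 1081/1250
5 5 831/1000
DF(2y) = 1189/1250 ≈ 0.951200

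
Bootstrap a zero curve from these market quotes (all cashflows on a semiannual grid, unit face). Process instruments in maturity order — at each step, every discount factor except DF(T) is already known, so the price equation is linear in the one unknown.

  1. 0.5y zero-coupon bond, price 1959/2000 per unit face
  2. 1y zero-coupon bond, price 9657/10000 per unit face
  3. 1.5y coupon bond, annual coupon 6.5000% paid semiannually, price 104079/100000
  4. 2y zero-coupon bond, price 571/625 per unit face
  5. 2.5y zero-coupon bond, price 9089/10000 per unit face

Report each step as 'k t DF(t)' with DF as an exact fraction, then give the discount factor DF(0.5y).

step 1 [0.5y] zero: DF = P = 1959/2000 ≈ 0.979500
step 2 [1y] zero: DF = P = 9657/10000 ≈ 0.965700
step 3 [1.5y] bond c/2=13/400: DF=(104079/100000 − 13/400·(0.979500+0.965700))/(1+13/400) = 2367/2500 ≈ 0.946800
step 4 [2y] zero: DF = P = 571/625 ≈ 0.913600
step 5 [2.5y] zero: DF = P = 9089/10000 ≈ 0.908900

1 1/2 1959/2000
2 1 9657/10000
3 3/2 2367/2500
4 2 571/625
5 5/2 9089/10000
DF(0.5y) = 1959/2000 ≈ 0.979500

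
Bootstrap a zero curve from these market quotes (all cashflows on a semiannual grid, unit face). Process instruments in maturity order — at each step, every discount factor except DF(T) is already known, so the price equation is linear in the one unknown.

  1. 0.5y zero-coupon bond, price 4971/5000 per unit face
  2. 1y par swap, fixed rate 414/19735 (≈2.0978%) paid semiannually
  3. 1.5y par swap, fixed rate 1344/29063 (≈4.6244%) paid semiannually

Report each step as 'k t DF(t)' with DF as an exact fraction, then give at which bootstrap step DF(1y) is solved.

1 1/2 4971/5000
2 1 9793/10000
3 3/2 583/625
DF(1y) is solved at step 2

step 1 [0.5y] zero: DF = P = 4971/5000 ≈ 0.994200
step 2 [1y] swap r/2=207/19735: DF=(1 − 207/19735·(0.994200))/(1+207/19735) = 9793/10000 ≈ 0.979300
step 3 [1.5y] swap r/2=672/29063: DF=(1 − 672/29063·(0.994200+0.979300))/(1+672/29063) = 583/625 ≈ 0.932800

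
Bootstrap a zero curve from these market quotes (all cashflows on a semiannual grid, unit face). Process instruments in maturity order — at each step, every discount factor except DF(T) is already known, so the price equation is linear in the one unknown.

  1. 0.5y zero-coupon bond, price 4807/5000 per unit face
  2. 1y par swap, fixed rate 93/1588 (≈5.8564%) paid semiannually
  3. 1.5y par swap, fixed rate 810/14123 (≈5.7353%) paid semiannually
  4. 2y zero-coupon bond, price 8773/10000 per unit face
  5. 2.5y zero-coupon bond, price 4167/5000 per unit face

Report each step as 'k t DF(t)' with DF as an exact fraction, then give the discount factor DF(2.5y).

1 1/2 4807/5000
2 1 4721/5000
3 3/2 919/1000
4 2 8773/10000
5 5/2 4167/5000
DF(2.5y) = 4167/5000 ≈ 0.833400

step 1 [0.5y] zero: DF = P = 4807/5000 ≈ 0.961400
step 2 [1y] swap r/2=93/3176: DF=(1 − 93/3176·(0.961400))/(1+93/3176) = 4721/5000 ≈ 0.944200
step 3 [1.5y] swap r/2=405/14123: DF=(1 − 405/14123·(0.961400+0.944200))/(1+405/14123) = 919/1000 ≈ 0.919000
step 4 [2y] zero: DF = P = 8773/10000 ≈ 0.877300
step 5 [2.5y] zero: DF = P = 4167/5000 ≈ 0.833400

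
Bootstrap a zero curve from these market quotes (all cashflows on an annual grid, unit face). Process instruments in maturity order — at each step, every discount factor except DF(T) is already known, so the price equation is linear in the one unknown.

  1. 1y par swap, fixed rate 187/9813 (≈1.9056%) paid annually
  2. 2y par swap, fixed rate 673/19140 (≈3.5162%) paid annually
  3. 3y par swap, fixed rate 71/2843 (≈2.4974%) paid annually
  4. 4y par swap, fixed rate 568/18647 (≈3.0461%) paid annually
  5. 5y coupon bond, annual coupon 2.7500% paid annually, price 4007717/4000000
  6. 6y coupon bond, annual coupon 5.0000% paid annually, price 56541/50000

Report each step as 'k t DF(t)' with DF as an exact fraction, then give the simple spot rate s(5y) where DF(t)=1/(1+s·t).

1 1 9813/10000
2 2 9327/10000
3 3 929/1000
4 4 554/625
5 5 8753/10000
6 6 8577/10000
s(5y) = (1/(8753/10000) − 1)/(5) = 1247/43765 ≈ 2.8493%

step 1 [1y] swap r/1=187/9813: DF=(1 − 187/9813·(0))/(1+187/9813) = 9813/10000 ≈ 0.981300
step 2 [2y] swap r/1=673/19140: DF=(1 − 673/19140·(0.981300))/(1+673/19140) = 9327/10000 ≈ 0.932700
step 3 [3y] swap r/1=71/2843: DF=(1 − 71/2843·(0.981300+0.932700))/(1+71/2843) = 929/1000 ≈ 0.929000
step 4 [4y] swap r/1=568/18647: DF=(1 − 568/18647·(0.981300+0.932700+0.929000))/(1+568/18647) = 554/625 ≈ 0.886400
step 5 [5y] bond c/1=11/400: DF=(4007717/4000000 − 11/400·(0.981300+0.932700+0.929000+0.886400))/(1+11/400) = 8753/10000 ≈ 0.875300
step 6 [6y] bond c/1=1/20: DF=(56541/50000 − 1/20·(0.981300+0.932700+0.929000+0.886400+0.875300))/(1+1/20) = 8577/10000 ≈ 0.857700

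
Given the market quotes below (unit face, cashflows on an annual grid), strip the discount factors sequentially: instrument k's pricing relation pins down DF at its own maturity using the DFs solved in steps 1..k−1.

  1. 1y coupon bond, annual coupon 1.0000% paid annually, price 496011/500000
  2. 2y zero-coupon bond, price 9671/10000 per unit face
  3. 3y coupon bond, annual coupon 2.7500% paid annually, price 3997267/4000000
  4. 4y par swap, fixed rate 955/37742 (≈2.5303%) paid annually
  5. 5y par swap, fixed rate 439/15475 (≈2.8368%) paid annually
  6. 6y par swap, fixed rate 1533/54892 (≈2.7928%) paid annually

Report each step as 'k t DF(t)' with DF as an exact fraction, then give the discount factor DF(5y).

1 1 4911/5000
2 2 9671/10000
3 3 2301/2500
4 4 1809/2000
5 5 8683/10000
6 6 8467/10000
DF(5y) = 8683/10000 ≈ 0.868300

step 1 [1y] bond c/1=1/100: DF=(496011/500000 − 1/100·(0))/(1+1/100) = 4911/5000 ≈ 0.982200
step 2 [2y] zero: DF = P = 9671/10000 ≈ 0.967100
step 3 [3y] bond c/1=11/400: DF=(3997267/4000000 − 11/400·(0.982200+0.967100))/(1+11/400) = 2301/2500 ≈ 0.920400
step 4 [4y] swap r/1=955/37742: DF=(1 − 955/37742·(0.982200+0.967100+0.920400))/(1+955/37742) = 1809/2000 ≈ 0.904500
step 5 [5y] swap r/1=439/15475: DF=(1 − 439/15475·(0.982200+0.967100+0.920400+0.904500))/(1+439/15475) = 8683/10000 ≈ 0.868300
step 6 [6y] swap r/1=1533/54892: DF=(1 − 1533/54892·(0.982200+0.967100+0.920400+0.904500+0.868300))/(1+1533/54892) = 8467/10000 ≈ 0.846700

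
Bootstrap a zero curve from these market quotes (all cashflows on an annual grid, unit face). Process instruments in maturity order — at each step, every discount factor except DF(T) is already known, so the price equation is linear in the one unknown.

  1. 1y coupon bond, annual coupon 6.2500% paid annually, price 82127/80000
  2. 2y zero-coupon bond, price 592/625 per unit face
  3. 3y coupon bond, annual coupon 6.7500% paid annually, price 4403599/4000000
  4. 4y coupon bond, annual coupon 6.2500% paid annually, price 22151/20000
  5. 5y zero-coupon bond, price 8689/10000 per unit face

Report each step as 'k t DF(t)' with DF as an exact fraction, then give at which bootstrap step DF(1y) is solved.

1 1 4831/5000
2 2 592/625
3 3 9103/10000
4 4 8763/10000
5 5 8689/10000
DF(1y) is solved at step 1

step 1 [1y] bond c/1=1/16: DF=(82127/80000 − 1/16·(0))/(1+1/16) = 4831/5000 ≈ 0.966200
step 2 [2y] zero: DF = P = 592/625 ≈ 0.947200
step 3 [3y] bond c/1=27/400: DF=(4403599/4000000 − 27/400·(0.966200+0.947200))/(1+27/400) = 9103/10000 ≈ 0.910300
step 4 [4y] bond c/1=1/16: DF=(22151/20000 − 1/16·(0.966200+0.947200+0.910300))/(1+1/16) = 8763/10000 ≈ 0.876300
step 5 [5y] zero: DF = P = 8689/10000 ≈ 0.868900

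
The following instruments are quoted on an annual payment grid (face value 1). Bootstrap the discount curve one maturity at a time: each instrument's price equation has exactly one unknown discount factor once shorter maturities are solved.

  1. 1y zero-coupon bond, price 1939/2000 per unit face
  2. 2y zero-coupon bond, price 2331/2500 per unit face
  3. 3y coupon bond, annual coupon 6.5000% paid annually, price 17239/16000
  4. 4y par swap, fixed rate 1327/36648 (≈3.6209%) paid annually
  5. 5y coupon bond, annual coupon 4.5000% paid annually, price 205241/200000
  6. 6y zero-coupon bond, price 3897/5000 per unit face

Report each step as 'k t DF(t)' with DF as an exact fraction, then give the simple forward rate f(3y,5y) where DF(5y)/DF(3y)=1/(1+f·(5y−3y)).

step 1 [1y] zero: DF = P = 1939/2000 ≈ 0.969500
step 2 [2y] zero: DF = P = 2331/2500 ≈ 0.932400
step 3 [3y] bond c/1=13/200: DF=(17239/16000 − 13/200·(0.969500+0.932400))/(1+13/200) = 2239/2500 ≈ 0.895600
step 4 [4y] swap r/1=1327/36648: DF=(1 − 1327/36648·(0.969500+0.932400+0.895600))/(1+1327/36648) = 8673/10000 ≈ 0.867300
step 5 [5y] bond c/1=9/200: DF=(205241/200000 − 9/200·(0.969500+0.932400+0.895600+0.867300))/(1+9/200) = 4121/5000 ≈ 0.824200
step 6 [6y] zero: DF = P = 3897/5000 ≈ 0.779400

1 1 1939/2000
2 2 2331/2500
3 3 2239/2500
4 4 8673/10000
5 5 4121/5000
6 6 3897/5000
f(3y,5y) = ((2239/2500)/(4121/5000) − 1)/(2) = 357/8242 ≈ 4.3315%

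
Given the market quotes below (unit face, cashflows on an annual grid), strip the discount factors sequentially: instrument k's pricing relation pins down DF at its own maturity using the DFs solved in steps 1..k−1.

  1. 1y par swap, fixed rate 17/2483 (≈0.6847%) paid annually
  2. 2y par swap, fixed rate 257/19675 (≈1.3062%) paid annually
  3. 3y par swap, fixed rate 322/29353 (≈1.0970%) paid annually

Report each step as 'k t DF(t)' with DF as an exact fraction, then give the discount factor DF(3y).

1 1 2483/2500
2 2 9743/10000
3 3 4839/5000
DF(3y) = 4839/5000 ≈ 0.967800

step 1 [1y] swap r/1=17/2483: DF=(1 − 17/2483·(0))/(1+17/2483) = 2483/2500 ≈ 0.993200
step 2 [2y] swap r/1=257/19675: DF=(1 − 257/19675·(0.993200))/(1+257/19675) = 9743/10000 ≈ 0.974300
step 3 [3y] swap r/1=322/29353: DF=(1 − 322/29353·(0.993200+0.974300))/(1+322/29353) = 4839/5000 ≈ 0.967800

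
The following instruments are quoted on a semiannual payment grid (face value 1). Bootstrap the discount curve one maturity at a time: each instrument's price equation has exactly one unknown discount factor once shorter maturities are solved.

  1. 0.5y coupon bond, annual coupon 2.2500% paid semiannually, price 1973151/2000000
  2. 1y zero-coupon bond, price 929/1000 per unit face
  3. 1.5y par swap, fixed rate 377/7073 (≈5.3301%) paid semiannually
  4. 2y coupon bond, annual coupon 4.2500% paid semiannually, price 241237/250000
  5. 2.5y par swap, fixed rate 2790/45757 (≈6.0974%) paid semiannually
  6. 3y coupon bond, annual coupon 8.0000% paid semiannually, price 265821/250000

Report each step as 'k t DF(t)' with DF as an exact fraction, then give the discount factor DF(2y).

1 1/2 2439/2500
2 1 929/1000
3 3/2 4623/5000
4 2 443/500
5 5/2 1721/2000
6 3 529/625
DF(2y) = 443/500 ≈ 0.886000

step 1 [0.5y] bond c/2=9/800: DF=(1973151/2000000 − 9/800·(0))/(1+9/800) = 2439/2500 ≈ 0.975600
step 2 [1y] zero: DF = P = 929/1000 ≈ 0.929000
step 3 [1.5y] swap r/2=377/14146: DF=(1 − 377/14146·(0.975600+0.929000))/(1+377/14146) = 4623/5000 ≈ 0.924600
step 4 [2y] bond c/2=17/800: DF=(241237/250000 − 17/800·(0.975600+0.929000+0.924600))/(1+17/800) = 443/500 ≈ 0.886000
step 5 [2.5y] swap r/2=1395/45757: DF=(1 − 1395/45757·(0.975600+0.929000+0.924600+0.886000))/(1+1395/45757) = 1721/2000 ≈ 0.860500
step 6 [3y] bond c/2=1/25: DF=(265821/250000 − 1/25·(0.975600+0.929000+0.924600+0.886000+0.860500))/(1+1/25) = 529/625 ≈ 0.846400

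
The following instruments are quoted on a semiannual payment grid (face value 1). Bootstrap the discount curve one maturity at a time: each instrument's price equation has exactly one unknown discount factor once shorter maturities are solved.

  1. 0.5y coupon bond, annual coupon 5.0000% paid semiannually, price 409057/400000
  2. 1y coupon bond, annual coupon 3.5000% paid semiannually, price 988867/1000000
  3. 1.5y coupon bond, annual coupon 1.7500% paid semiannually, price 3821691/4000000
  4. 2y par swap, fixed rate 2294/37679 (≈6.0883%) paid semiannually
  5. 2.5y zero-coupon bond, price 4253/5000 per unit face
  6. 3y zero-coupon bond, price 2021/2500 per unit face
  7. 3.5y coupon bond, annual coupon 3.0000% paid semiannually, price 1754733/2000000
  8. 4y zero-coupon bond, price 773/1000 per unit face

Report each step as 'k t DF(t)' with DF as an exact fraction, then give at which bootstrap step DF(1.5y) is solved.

1 1/2 9977/10000
2 1 9547/10000
3 3/2 4651/5000
4 2 8853/10000
5 5/2 4253/5000
6 3 2021/2500
7 7/2 3921/5000
8 4 773/1000
DF(1.5y) is solved at step 3

step 1 [0.5y] bond c/2=1/40: DF=(409057/400000 − 1/40·(0))/(1+1/40) = 9977/10000 ≈ 0.997700
step 2 [1y] bond c/2=7/400: DF=(988867/1000000 − 7/400·(0.997700))/(1+7/400) = 9547/10000 ≈ 0.954700
step 3 [1.5y] bond c/2=7/800: DF=(3821691/4000000 − 7/800·(0.997700+0.954700))/(1+7/800) = 4651/5000 ≈ 0.930200
step 4 [2y] swap r/2=1147/37679: DF=(1 − 1147/37679·(0.997700+0.954700+0.930200))/(1+1147/37679) = 8853/10000 ≈ 0.885300
step 5 [2.5y] zero: DF = P = 4253/5000 ≈ 0.850600
step 6 [3y] zero: DF = P = 2021/2500 ≈ 0.808400
step 7 [3.5y] bond c/2=3/200: DF=(1754733/2000000 − 3/200·(0.997700+0.954700+0.930200+0.885300+0.850600+0.808400))/(1+3/200) = 3921/5000 ≈ 0.784200
step 8 [4y] zero: DF = P = 773/1000 ≈ 0.773000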